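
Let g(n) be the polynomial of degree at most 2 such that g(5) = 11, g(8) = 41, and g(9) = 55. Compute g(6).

19

Write g(n) = an^2 + bn + c. Substituting each data point gives a linear system:
  25a + 5b + c = 11
  64a + 8b + c = 41
  81a + 9b + c = 55
Solving the system yields a = 1, b = -3, c = 1.
So g(n) = n^2 - 3n + 1.
Then g(6) = 19.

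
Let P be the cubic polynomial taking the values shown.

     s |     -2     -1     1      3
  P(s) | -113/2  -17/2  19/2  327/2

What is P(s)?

Write P(s) = as^3 + bs^2 + cs + d. Substituting each data point gives a linear system:
  -8a + 4b - 2c + d = -113/2
  -a + b - c + d = -17/2
  a + b + c + d = 19/2
  27a + 9b + 3c + d = 327/2
Solving the system yields a = 6, b = -1, c = 3, d = 3/2.
So P(s) = 6s^3 - s^2 + 3s + 3/2.
Check: P(-1) = -17/2. ✓

P(s) = 6s^3 - s^2 + 3s + 3/2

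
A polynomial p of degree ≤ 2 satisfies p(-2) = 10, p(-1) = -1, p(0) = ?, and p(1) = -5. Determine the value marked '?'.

On equispaced nodes a degree-2 polynomial has vanishing third forward difference, so
  - p(-2) + 3·p(-1) - 3·p(0) + p(1) = 0.
Substituting the known values and solving for p(0):
  -3·p(0) = 18
  p(0) = -6.

-6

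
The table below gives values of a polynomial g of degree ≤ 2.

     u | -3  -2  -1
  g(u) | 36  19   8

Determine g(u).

g(u) = 3u^2 - 2u + 3

Using the Lagrange interpolation formula with nodes -3, -2, -1:
  L_0(u) = (u + 2)(u + 1) / 2
  L_1(u) = (u + 3)(u + 1) / -1
  L_2(u) = (u + 3)(u + 2) / 2
Then g(u) = 36·L_0(u) + 19·L_1(u) + 8·L_2(u).
Expanding and collecting terms gives g(u) = 3u^2 - 2u + 3.
Check: g(-3) = 36. ✓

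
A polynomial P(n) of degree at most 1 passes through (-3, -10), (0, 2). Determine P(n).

P(n) = 4n + 2

Write P(n) = an + b. Substituting each data point gives a linear system:
  -3a + b = -10
  b = 2
Solving the system yields a = 4, b = 2.
So P(n) = 4n + 2.
Check: P(-3) = -10. ✓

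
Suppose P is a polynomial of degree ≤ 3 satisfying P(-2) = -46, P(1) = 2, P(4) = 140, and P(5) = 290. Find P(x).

P(x) = 3x^3 - 4x^2 + 3x

Write P(x) = ax^3 + bx^2 + cx + d. Substituting each data point gives a linear system:
  -8a + 4b - 2c + d = -46
  a + b + c + d = 2
  64a + 16b + 4c + d = 140
  125a + 25b + 5c + d = 290
Solving the system yields a = 3, b = -4, c = 3, d = 0.
So P(x) = 3x^3 - 4x^2 + 3x.
Check: P(4) = 140. ✓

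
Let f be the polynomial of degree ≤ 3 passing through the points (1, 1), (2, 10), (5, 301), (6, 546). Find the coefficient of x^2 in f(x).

Write f(x) = ax^3 + bx^2 + cx + d. Substituting each data point gives a linear system:
  a + b + c + d = 1
  8a + 4b + 2c + d = 10
  125a + 25b + 5c + d = 301
  216a + 36b + 6c + d = 546
Solving the system yields a = 3, b = -2, c = -6, d = 6.
So f(x) = 3x^3 - 2x^2 - 6x + 6.
The coefficient of x^2 is -2.

-2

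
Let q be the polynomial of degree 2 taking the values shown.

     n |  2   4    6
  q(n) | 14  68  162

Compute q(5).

110

Using the Lagrange interpolation formula with nodes 2, 4, 6:
  L_0(n) = (n - 4)(n - 6) / 8
  L_1(n) = (n - 2)(n - 6) / -4
  L_2(n) = (n - 2)(n - 4) / 8
Then q(n) = 14·L_0(n) + 68·L_1(n) + 162·L_2(n).
Expanding and collecting terms gives q(n) = 5n^2 - 3n.
Evaluating at n = 5: q(5) = 110.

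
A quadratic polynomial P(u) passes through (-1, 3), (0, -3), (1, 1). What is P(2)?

Using the Lagrange interpolation formula with nodes -1, 0, 1:
  L_0(u) = u(u - 1) / 2
  L_1(u) = (u + 1)(u - 1) / -1
  L_2(u) = (u + 1)u / 2
Then P(u) = 3·L_0(u) - 3·L_1(u) + 1·L_2(u).
Expanding and collecting terms gives P(u) = 5u^2 - u - 3.
Evaluating at u = 2: P(2) = 15.

15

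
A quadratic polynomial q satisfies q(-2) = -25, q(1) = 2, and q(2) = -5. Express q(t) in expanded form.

q(t) = -4t^2 + 5t + 1

Using the Lagrange interpolation formula with nodes -2, 1, 2:
  L_0(t) = (t - 1)(t - 2) / 12
  L_1(t) = (t + 2)(t - 2) / -3
  L_2(t) = (t + 2)(t - 1) / 4
Then q(t) = -25·L_0(t) + 2·L_1(t) - 5·L_2(t).
Expanding and collecting terms gives q(t) = -4t² + 5t + 1.
Check: q(2) = -5. ✓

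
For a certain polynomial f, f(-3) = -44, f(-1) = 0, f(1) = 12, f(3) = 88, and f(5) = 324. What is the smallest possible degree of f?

Forward differences of the values at x = -3, -1, 1, 3, 5:
  f  : -44  0  12  88  324
  Δ  : 44  12  76  236
  Δ^2: -32  64  160
  Δ^3: 96  96
  Δ^4: 0
The third differences are constant (96) and nonzero, while all higher differences vanish, so the minimal degree is 3.

3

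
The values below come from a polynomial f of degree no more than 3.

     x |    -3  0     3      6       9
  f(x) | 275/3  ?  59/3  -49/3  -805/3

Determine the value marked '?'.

5/3

The 4 known points determine the degree-3 polynomial uniquely.
Write f(x) = ax^3 + bx^2 + cx + d. Substituting each data point gives a linear system:
  -27a + 9b - 3c + d = 275/3
  27a + 9b + 3c + d = 59/3
  216a + 36b + 6c + d = -49/3
  729a + 81b + 9c + d = -805/3
Solving the system yields a = -1, b = 6, c = -3, d = 5/3.
So f(x) = -x³ + 6x² - 3x + 5/3.
Then f(0) = 5/3.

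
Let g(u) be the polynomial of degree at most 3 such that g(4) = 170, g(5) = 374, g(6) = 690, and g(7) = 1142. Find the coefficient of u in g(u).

Write g(u) = au^3 + bu^2 + cu + d. Substituting each data point gives a linear system:
  64a + 16b + 4c + d = 170
  125a + 25b + 5c + d = 374
  216a + 36b + 6c + d = 690
  343a + 49b + 7c + d = 1142
Solving the system yields a = 4, b = -4, c = -4, d = -6.
So g(u) = 4u^3 - 4u^2 - 4u - 6.
The coefficient of u is -4.

-4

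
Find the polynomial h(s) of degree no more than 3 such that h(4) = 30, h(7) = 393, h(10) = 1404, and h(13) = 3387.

h(s) = 2s^3 - 6s^2 + s - 6

Using the Lagrange interpolation formula with nodes 4, 7, 10, 13:
  L_0(s) = (s - 7)(s - 10)(s - 13) / -162
  L_1(s) = (s - 4)(s - 10)(s - 13) / 54
  L_2(s) = (s - 4)(s - 7)(s - 13) / -54
  L_3(s) = (s - 4)(s - 7)(s - 10) / 162
Then h(s) = 30·L_0(s) + 393·L_1(s) + 1404·L_2(s) + 3387·L_3(s).
Expanding and collecting terms gives h(s) = 2s^3 - 6s^2 + s - 6.
Check: h(4) = 30. ✓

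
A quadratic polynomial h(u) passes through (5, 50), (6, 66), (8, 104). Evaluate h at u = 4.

Write h(u) = au^2 + bu + c. Substituting each data point gives a linear system:
  25a + 5b + c = 50
  36a + 6b + c = 66
  64a + 8b + c = 104
Solving the system yields a = 1, b = 5, c = 0.
So h(u) = u² + 5u.
Then h(4) = 36.

36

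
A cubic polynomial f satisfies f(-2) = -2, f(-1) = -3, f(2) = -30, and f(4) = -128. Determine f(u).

f(u) = -u^3 - 3u^2 - 3u - 4

Write f(u) = au^3 + bu^2 + cu + d. Substituting each data point gives a linear system:
  -8a + 4b - 2c + d = -2
  -a + b - c + d = -3
  8a + 4b + 2c + d = -30
  64a + 16b + 4c + d = -128
Solving the system yields a = -1, b = -3, c = -3, d = -4.
So f(u) = -u^3 - 3u^2 - 3u - 4.
Check: f(-1) = -3. ✓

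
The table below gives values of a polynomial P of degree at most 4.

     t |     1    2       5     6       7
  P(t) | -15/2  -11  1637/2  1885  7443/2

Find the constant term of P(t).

Write P(t) = at^4 + bt^3 + ct^2 + dt + e. Substituting each data point gives a linear system:
  a + b + c + d + e = -15/2
  16a + 8b + 4c + 2d + e = -11
  625a + 125b + 25c + 5d + e = 1637/2
  1296a + 216b + 36c + 6d + e = 1885
  2401a + 343b + 49c + 7d + e = 7443/2
Solving the system yields a = 2, b = -5/2, c = -4, d = -4, e = 1.
So P(t) = 2t^4 - (5/2)t^3 - 4t^2 - 4t + 1.
The constant term is 1.

1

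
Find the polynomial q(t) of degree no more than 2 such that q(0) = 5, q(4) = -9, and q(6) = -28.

q(t) = -t^2 + (1/2)t + 5

Write q(t) = at^2 + bt + c. Substituting each data point gives a linear system:
  c = 5
  16a + 4b + c = -9
  36a + 6b + c = -28
Solving the system yields a = -1, b = 1/2, c = 5.
So q(t) = -t^2 + (1/2)t + 5.
Check: q(0) = 5. ✓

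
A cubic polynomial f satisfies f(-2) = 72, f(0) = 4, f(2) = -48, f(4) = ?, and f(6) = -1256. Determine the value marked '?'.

On equispaced nodes a degree-3 polynomial has vanishing fourth forward difference, so
  f(-2) - 4·f(0) + 6·f(2) - 4·f(4) + f(6) = 0.
Substituting the known values and solving for f(4):
  -4·f(4) = 1488
  f(4) = -372.

-372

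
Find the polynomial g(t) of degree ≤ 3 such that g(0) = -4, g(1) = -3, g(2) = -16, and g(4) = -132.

Write g(t) = at^3 + bt^2 + ct + d. Substituting each data point gives a linear system:
  d = -4
  a + b + c + d = -3
  8a + 4b + 2c + d = -16
  64a + 16b + 4c + d = -132
Solving the system yields a = -2, b = -1, c = 4, d = -4.
So g(t) = -2t^3 - t^2 + 4t - 4.
Check: g(0) = -4. ✓

g(t) = -2t^3 - t^2 + 4t - 4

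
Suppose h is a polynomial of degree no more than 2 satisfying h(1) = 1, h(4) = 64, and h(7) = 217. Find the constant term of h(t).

Write h(t) = at^2 + bt + c. Substituting each data point gives a linear system:
  a + b + c = 1
  16a + 4b + c = 64
  49a + 7b + c = 217
Solving the system yields a = 5, b = -4, c = 0.
So h(t) = 5t² - 4t.
The constant term is 0.

0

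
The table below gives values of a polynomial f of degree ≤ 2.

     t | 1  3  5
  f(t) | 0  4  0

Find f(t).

Write f(t) = at^2 + bt + c. Substituting each data point gives a linear system:
  a + b + c = 0
  9a + 3b + c = 4
  25a + 5b + c = 0
Solving the system yields a = -1, b = 6, c = -5.
So f(t) = -t² + 6t - 5.
Check: f(3) = 4. ✓

f(t) = -t^2 + 6t - 5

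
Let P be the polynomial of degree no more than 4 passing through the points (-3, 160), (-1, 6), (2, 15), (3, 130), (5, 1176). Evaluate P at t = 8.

Using the Lagrange interpolation formula with nodes -3, -1, 2, 3, 5:
  L_0(t) = (t + 1)(t - 2)(t - 3)(t - 5) / 480
  L_1(t) = (t + 3)(t - 2)(t - 3)(t - 5) / -144
  L_2(t) = (t + 3)(t + 1)(t - 3)(t - 5) / 45
  L_3(t) = (t + 3)(t + 1)(t - 2)(t - 5) / -48
  L_4(t) = (t + 3)(t + 1)(t - 2)(t - 3) / 288
Then P(t) = 160·L_0(t) + 6·L_1(t) + 15·L_2(t) + 130·L_3(t) + 1176·L_4(t).
Expanding and collecting terms gives P(t) = 2t^4 - 2t^2 - 5t + 1.
Evaluating at t = 8: P(8) = 8025.

8025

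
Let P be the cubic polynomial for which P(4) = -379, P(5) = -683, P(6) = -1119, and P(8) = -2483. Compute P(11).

-6119

Using the Lagrange interpolation formula with nodes 4, 5, 6, 8:
  L_0(u) = (u - 5)(u - 6)(u - 8) / -8
  L_1(u) = (u - 4)(u - 6)(u - 8) / 3
  L_2(u) = (u - 4)(u - 5)(u - 8) / -4
  L_3(u) = (u - 4)(u - 5)(u - 6) / 24
Then P(u) = -379·L_0(u) - 683·L_1(u) - 1119·L_2(u) - 2483·L_3(u).
Expanding and collecting terms gives P(u) = -4u³ - 6u² - 6u - 3.
Evaluating at u = 11: P(11) = -6119.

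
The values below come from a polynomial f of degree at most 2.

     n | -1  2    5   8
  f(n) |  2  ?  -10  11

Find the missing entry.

-13

The 3 known points determine the degree-2 polynomial uniquely.
Write f(n) = an^2 + bn + c. Substituting each data point gives a linear system:
  a - b + c = 2
  25a + 5b + c = -10
  64a + 8b + c = 11
Solving the system yields a = 1, b = -6, c = -5.
So f(n) = n^2 - 6n - 5.
Then f(2) = -13.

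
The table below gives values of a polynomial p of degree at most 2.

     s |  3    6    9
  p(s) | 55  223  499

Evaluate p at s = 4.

Write p(s) = as^2 + bs + c. Substituting each data point gives a linear system:
  9a + 3b + c = 55
  36a + 6b + c = 223
  81a + 9b + c = 499
Solving the system yields a = 6, b = 2, c = -5.
So p(s) = 6s^2 + 2s - 5.
Then p(4) = 99.

99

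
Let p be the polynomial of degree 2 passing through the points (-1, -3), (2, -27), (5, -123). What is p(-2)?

Using the Lagrange interpolation formula with nodes -1, 2, 5:
  L_0(s) = (s - 2)(s - 5) / 18
  L_1(s) = (s + 1)(s - 5) / -9
  L_2(s) = (s + 1)(s - 2) / 18
Then p(s) = -3·L_0(s) - 27·L_1(s) - 123·L_2(s).
Expanding and collecting terms gives p(s) = -4s^2 - 4s - 3.
Evaluating at s = -2: p(-2) = -11.

-11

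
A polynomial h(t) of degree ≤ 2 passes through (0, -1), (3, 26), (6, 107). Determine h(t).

Write h(t) = at^2 + bt + c. Substituting each data point gives a linear system:
  c = -1
  9a + 3b + c = 26
  36a + 6b + c = 107
Solving the system yields a = 3, b = 0, c = -1.
So h(t) = 3t^2 - 1.
Check: h(6) = 107. ✓

h(t) = 3t^2 - 1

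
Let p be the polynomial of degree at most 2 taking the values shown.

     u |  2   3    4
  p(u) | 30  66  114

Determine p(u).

p(u) = 6u^2 + 6u - 6

Write p(u) = au^2 + bu + c. Substituting each data point gives a linear system:
  4a + 2b + c = 30
  9a + 3b + c = 66
  16a + 4b + c = 114
Solving the system yields a = 6, b = 6, c = -6.
So p(u) = 6u^2 + 6u - 6.
Check: p(3) = 66. ✓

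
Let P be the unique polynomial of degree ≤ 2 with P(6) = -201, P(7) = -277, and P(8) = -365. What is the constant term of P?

3

Write P(s) = as^2 + bs + c. Substituting each data point gives a linear system:
  36a + 6b + c = -201
  49a + 7b + c = -277
  64a + 8b + c = -365
Solving the system yields a = -6, b = 2, c = 3.
So P(s) = -6s^2 + 2s + 3.
The constant term is 3.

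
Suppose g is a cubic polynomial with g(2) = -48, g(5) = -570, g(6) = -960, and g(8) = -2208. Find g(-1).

Using the Lagrange interpolation formula with nodes 2, 5, 6, 8:
  L_0(n) = (n - 5)(n - 6)(n - 8) / -72
  L_1(n) = (n - 2)(n - 6)(n - 8) / 9
  L_2(n) = (n - 2)(n - 5)(n - 8) / -8
  L_3(n) = (n - 2)(n - 5)(n - 6) / 36
Then g(n) = -48·L_0(n) - 570·L_1(n) - 960·L_2(n) - 2208·L_3(n).
Expanding and collecting terms gives g(n) = -4n^3 - 2n^2 - 4n.
Evaluating at n = -1: g(-1) = 6.

6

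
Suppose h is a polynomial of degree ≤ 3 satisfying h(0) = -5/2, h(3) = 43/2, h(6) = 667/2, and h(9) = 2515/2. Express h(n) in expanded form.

Write h(n) = an^3 + bn^2 + cn + d. Substituting each data point gives a linear system:
  d = -5/2
  27a + 9b + 3c + d = 43/2
  216a + 36b + 6c + d = 667/2
  729a + 81b + 9c + d = 2515/2
Solving the system yields a = 2, b = -2, c = -4, d = -5/2.
So h(n) = 2n^3 - 2n^2 - 4n - 5/2.
Check: h(3) = 43/2. ✓

h(n) = 2n^3 - 2n^2 - 4n - 5/2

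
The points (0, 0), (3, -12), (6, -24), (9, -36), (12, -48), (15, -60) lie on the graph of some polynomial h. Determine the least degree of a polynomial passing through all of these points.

Forward differences of the values at s = 0, 3, 6, 9, 12, 15:
  h  : 0  -12  -24  -36  -48  -60
  Δ  : -12  -12  -12  -12  -12
  Δ^2: 0  0  0  0
  Δ^3: 0  0  0
  Δ^4: 0  0
  Δ^5: 0
The first differences are constant (-12) and nonzero, while all higher differences vanish, so the minimal degree is 1.

1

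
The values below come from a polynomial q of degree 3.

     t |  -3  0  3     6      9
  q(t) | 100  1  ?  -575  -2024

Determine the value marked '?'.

On equispaced nodes a degree-3 polynomial has vanishing fourth forward difference, so
  q(-3) - 4·q(0) + 6·q(3) - 4·q(6) + q(9) = 0.
Substituting the known values and solving for q(3):
  6·q(3) = -372
  q(3) = -62.

-62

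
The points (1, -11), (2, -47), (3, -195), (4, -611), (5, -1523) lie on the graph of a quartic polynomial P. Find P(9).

Write P(s) = as^4 + bs^3 + cs^2 + ds + e. Substituting each data point gives a linear system:
  a + b + c + d + e = -11
  16a + 8b + 4c + 2d + e = -47
  81a + 27b + 9c + 3d + e = -195
  256a + 64b + 16c + 4d + e = -611
  625a + 125b + 25c + 5d + e = -1523
Solving the system yields a = -3, b = 4, c = -5, d = -4, e = -3.
So P(s) = -3s^4 + 4s^3 - 5s^2 - 4s - 3.
Then P(9) = -17211.

-17211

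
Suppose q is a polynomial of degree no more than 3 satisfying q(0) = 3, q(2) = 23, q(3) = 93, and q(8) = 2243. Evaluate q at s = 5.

503

Write q(s) = as^3 + bs^2 + cs + d. Substituting each data point gives a linear system:
  d = 3
  8a + 4b + 2c + d = 23
  27a + 9b + 3c + d = 93
  512a + 64b + 8c + d = 2243
Solving the system yields a = 5, b = -5, c = 0, d = 3.
So q(s) = 5s^3 - 5s^2 + 3.
Then q(5) = 503.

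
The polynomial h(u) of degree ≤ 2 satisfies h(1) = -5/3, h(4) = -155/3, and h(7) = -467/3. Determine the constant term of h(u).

3

Write h(u) = au^2 + bu + c. Substituting each data point gives a linear system:
  a + b + c = -5/3
  16a + 4b + c = -155/3
  49a + 7b + c = -467/3
Solving the system yields a = -3, b = -5/3, c = 3.
So h(u) = -3u² - (5/3)u + 3.
The constant term is 3.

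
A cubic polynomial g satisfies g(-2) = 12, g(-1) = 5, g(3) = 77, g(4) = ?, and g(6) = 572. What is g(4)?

180

The 4 known points determine the degree-3 polynomial uniquely.
Write g(s) = as^3 + bs^2 + cs + d. Substituting each data point gives a linear system:
  -8a + 4b - 2c + d = 12
  -a + b - c + d = 5
  27a + 9b + 3c + d = 77
  216a + 36b + 6c + d = 572
Solving the system yields a = 2, b = 5, c = -6, d = -4.
So g(s) = 2s^3 + 5s^2 - 6s - 4.
Then g(4) = 180.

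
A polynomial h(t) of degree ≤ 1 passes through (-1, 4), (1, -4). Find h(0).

0

Write h(t) = at + b. Substituting each data point gives a linear system:
  -a + b = 4
  a + b = -4
Solving the system yields a = -4, b = 0.
So h(t) = -4t.
Then h(0) = 0.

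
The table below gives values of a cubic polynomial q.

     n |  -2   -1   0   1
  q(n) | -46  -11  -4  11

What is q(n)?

q(n) = 6n^3 + 4n^2 + 5n - 4

Write q(n) = an^3 + bn^2 + cn + d. Substituting each data point gives a linear system:
  -8a + 4b - 2c + d = -46
  -a + b - c + d = -11
  d = -4
  a + b + c + d = 11
Solving the system yields a = 6, b = 4, c = 5, d = -4.
So q(n) = 6n^3 + 4n^2 + 5n - 4.
Check: q(0) = -4. ✓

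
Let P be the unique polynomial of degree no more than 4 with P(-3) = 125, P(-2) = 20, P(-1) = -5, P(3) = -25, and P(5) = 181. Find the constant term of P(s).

Write P(s) = as^4 + bs^3 + cs^2 + ds + e. Substituting each data point gives a linear system:
  81a - 27b + 9c - 3d + e = 125
  16a - 8b + 4c - 2d + e = 20
  a - b + c - d + e = -5
  81a + 27b + 9c + 3d + e = -25
  625a + 125b + 25c + 5d + e = 181
Solving the system yields a = 1, b = -3, c = -3, d = 2, e = -4.
So P(s) = s^4 - 3s^3 - 3s^2 + 2s - 4.
The constant term is -4.

-4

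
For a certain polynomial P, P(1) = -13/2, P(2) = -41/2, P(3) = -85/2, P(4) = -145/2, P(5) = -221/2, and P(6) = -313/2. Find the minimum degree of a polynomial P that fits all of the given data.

Forward differences of the values at n = 1, 2, 3, 4, 5, 6:
  P  : -13/2  -41/2  -85/2  -145/2  -221/2  -313/2
  Δ  : -14  -22  -30  -38  -46
  Δ^2: -8  -8  -8  -8
  Δ^3: 0  0  0
  Δ^4: 0  0
  Δ^5: 0
The second differences are constant (-8) and nonzero, while all higher differences vanish, so the minimal degree is 2.

2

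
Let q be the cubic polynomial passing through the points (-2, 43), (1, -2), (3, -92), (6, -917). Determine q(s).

Write q(s) = as^3 + bs^2 + cs + d. Substituting each data point gives a linear system:
  -8a + 4b - 2c + d = 43
  a + b + c + d = -2
  27a + 9b + 3c + d = -92
  216a + 36b + 6c + d = -917
Solving the system yields a = -5, b = 4, c = 4, d = -5.
So q(s) = -5s^3 + 4s^2 + 4s - 5.
Check: q(-2) = 43. ✓

q(s) = -5s^3 + 4s^2 + 4s - 5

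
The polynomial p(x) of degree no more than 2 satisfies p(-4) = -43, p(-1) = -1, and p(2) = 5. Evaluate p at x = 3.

Write p(x) = ax^2 + bx + c. Substituting each data point gives a linear system:
  16a - 4b + c = -43
  a - b + c = -1
  4a + 2b + c = 5
Solving the system yields a = -2, b = 4, c = 5.
So p(x) = -2x² + 4x + 5.
Then p(3) = -1.

-1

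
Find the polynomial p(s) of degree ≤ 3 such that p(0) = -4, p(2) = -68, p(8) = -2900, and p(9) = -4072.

Write p(s) = as^3 + bs^2 + cs + d. Substituting each data point gives a linear system:
  d = -4
  8a + 4b + 2c + d = -68
  512a + 64b + 8c + d = -2900
  729a + 81b + 9c + d = -4072
Solving the system yields a = -5, b = -5, c = -2, d = -4.
So p(s) = -5s³ - 5s² - 2s - 4.
Check: p(9) = -4072. ✓

p(s) = -5s^3 - 5s^2 - 2s - 4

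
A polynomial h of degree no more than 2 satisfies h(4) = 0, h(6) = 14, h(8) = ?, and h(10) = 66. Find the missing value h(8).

36

The 3 known points determine the degree-2 polynomial uniquely.
Write h(t) = at^2 + bt + c. Substituting each data point gives a linear system:
  16a + 4b + c = 0
  36a + 6b + c = 14
  100a + 10b + c = 66
Solving the system yields a = 1, b = -3, c = -4.
So h(t) = t² - 3t - 4.
Then h(8) = 36.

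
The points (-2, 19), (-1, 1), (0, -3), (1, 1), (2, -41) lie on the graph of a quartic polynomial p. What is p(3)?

-231

Using the Lagrange interpolation formula with nodes -2, -1, 0, 1, 2:
  L_0(t) = (t + 1)t(t - 1)(t - 2) / 24
  L_1(t) = (t + 2)t(t - 1)(t - 2) / -6
  L_2(t) = (t + 2)(t + 1)(t - 1)(t - 2) / 4
  L_3(t) = (t + 2)(t + 1)t(t - 2) / -6
  L_4(t) = (t + 2)(t + 1)t(t - 1) / 24
Then p(t) = 19·L_0(t) + 1·L_1(t) - 3·L_2(t) + 1·L_3(t) - 41·L_4(t).
Expanding and collecting terms gives p(t) = -2t^4 - 5t^3 + 6t^2 + 5t - 3.
Evaluating at t = 3: p(3) = -231.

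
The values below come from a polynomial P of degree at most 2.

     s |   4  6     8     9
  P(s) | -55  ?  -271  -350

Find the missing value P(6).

The 3 known points determine the degree-2 polynomial uniquely.
Write P(s) = as^2 + bs + c. Substituting each data point gives a linear system:
  16a + 4b + c = -55
  64a + 8b + c = -271
  81a + 9b + c = -350
Solving the system yields a = -5, b = 6, c = 1.
So P(s) = -5s^2 + 6s + 1.
Then P(6) = -143.

-143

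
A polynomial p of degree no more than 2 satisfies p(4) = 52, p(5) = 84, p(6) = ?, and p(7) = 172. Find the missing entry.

The 3 known points determine the degree-2 polynomial uniquely.
Write p(n) = an^2 + bn + c. Substituting each data point gives a linear system:
  16a + 4b + c = 52
  25a + 5b + c = 84
  49a + 7b + c = 172
Solving the system yields a = 4, b = -4, c = 4.
So p(n) = 4n^2 - 4n + 4.
Then p(6) = 124.

124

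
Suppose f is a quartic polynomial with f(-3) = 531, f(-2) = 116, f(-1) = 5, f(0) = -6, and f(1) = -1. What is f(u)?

Using the Lagrange interpolation formula with nodes -3, -2, -1, 0, 1:
  L_0(u) = (u + 2)(u + 1)u(u - 1) / 24
  L_1(u) = (u + 3)(u + 1)u(u - 1) / -6
  L_2(u) = (u + 3)(u + 2)u(u - 1) / 4
  L_3(u) = (u + 3)(u + 2)(u + 1)(u - 1) / -6
  L_4(u) = (u + 3)(u + 2)(u + 1)u / 24
Then f(u) = 531·L_0(u) + 116·L_1(u) + 5·L_2(u) - 6·L_3(u) - 1·L_4(u).
Expanding and collecting terms gives f(u) = 5u⁴ - 4u³ + 3u² + u - 6.
Check: f(1) = -1. ✓

f(u) = 5u^4 - 4u^3 + 3u^2 + u - 6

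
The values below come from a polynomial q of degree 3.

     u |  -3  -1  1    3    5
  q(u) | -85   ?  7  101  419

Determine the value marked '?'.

The 4 known points determine the degree-3 polynomial uniquely.
Write q(u) = au^3 + bu^2 + cu + d. Substituting each data point gives a linear system:
  -27a + 9b - 3c + d = -85
  a + b + c + d = 7
  27a + 9b + 3c + d = 101
  125a + 25b + 5c + d = 419
Solving the system yields a = 3, b = 1, c = 4, d = -1.
So q(u) = 3u³ + u² + 4u - 1.
Then q(-1) = -7.

-7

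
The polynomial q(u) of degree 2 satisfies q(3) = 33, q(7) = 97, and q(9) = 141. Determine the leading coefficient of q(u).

Write q(u) = au^2 + bu + c. Substituting each data point gives a linear system:
  9a + 3b + c = 33
  49a + 7b + c = 97
  81a + 9b + c = 141
Solving the system yields a = 1, b = 6, c = 6.
So q(u) = u^2 + 6u + 6.
The leading coefficient is 1.

1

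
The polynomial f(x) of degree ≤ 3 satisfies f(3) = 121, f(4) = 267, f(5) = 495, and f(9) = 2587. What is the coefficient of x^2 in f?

5

Write f(x) = ax^3 + bx^2 + cx + d. Substituting each data point gives a linear system:
  27a + 9b + 3c + d = 121
  64a + 16b + 4c + d = 267
  125a + 25b + 5c + d = 495
  729a + 81b + 9c + d = 2587
Solving the system yields a = 3, b = 5, c = 0, d = -5.
So f(x) = 3x^3 + 5x^2 - 5.
The coefficient of x^2 is 5.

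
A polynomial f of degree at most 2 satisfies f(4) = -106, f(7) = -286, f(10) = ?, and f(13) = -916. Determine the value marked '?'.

The 3 known points determine the degree-2 polynomial uniquely.
Write f(t) = at^2 + bt + c. Substituting each data point gives a linear system:
  16a + 4b + c = -106
  49a + 7b + c = -286
  169a + 13b + c = -916
Solving the system yields a = -5, b = -5, c = -6.
So f(t) = -5t^2 - 5t - 6.
Then f(10) = -556.

-556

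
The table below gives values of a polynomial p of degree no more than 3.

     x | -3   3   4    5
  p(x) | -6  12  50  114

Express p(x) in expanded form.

p(x) = x^3 + x^2 - 6x - 6

Write p(x) = ax^3 + bx^2 + cx + d. Substituting each data point gives a linear system:
  -27a + 9b - 3c + d = -6
  27a + 9b + 3c + d = 12
  64a + 16b + 4c + d = 50
  125a + 25b + 5c + d = 114
Solving the system yields a = 1, b = 1, c = -6, d = -6.
So p(x) = x³ + x² - 6x - 6.
Check: p(5) = 114. ✓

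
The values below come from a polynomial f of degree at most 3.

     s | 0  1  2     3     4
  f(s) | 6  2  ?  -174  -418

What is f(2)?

On equispaced nodes a degree-3 polynomial has vanishing fourth forward difference, so
  f(0) - 4·f(1) + 6·f(2) - 4·f(3) + f(4) = 0.
Substituting the known values and solving for f(2):
  6·f(2) = -276
  f(2) = -46.

-46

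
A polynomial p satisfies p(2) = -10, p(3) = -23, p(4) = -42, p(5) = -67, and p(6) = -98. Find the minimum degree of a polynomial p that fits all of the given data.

Forward differences of the values at t = 2, 3, 4, 5, 6:
  p  : -10  -23  -42  -67  -98
  Δ  : -13  -19  -25  -31
  Δ^2: -6  -6  -6
  Δ^3: 0  0
  Δ^4: 0
The second differences are constant (-6) and nonzero, while all higher differences vanish, so the minimal degree is 2.

2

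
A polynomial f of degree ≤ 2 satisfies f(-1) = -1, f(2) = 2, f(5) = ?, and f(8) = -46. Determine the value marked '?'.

-13

On equispaced nodes a degree-2 polynomial has vanishing third forward difference, so
  - f(-1) + 3·f(2) - 3·f(5) + f(8) = 0.
Substituting the known values and solving for f(5):
  -3·f(5) = 39
  f(5) = -13.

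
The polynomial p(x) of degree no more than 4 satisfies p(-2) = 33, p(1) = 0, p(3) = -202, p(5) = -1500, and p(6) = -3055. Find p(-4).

Using the Lagrange interpolation formula with nodes -2, 1, 3, 5, 6:
  L_0(x) = (x - 1)(x - 3)(x - 5)(x - 6) / 840
  L_1(x) = (x + 2)(x - 3)(x - 5)(x - 6) / -120
  L_2(x) = (x + 2)(x - 1)(x - 5)(x - 6) / 60
  L_3(x) = (x + 2)(x - 1)(x - 3)(x - 6) / -56
  L_4(x) = (x + 2)(x - 1)(x - 3)(x - 5) / 120
Then p(x) = 33·L_0(x) + 0·L_1(x) - 202·L_2(x) - 1500·L_3(x) - 3055·L_4(x).
Expanding and collecting terms gives p(x) = -2x⁴ - 3x³ + 6x² - 6x + 5.
Evaluating at x = -4: p(-4) = -195.

-195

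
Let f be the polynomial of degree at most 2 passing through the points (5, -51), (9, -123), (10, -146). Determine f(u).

f(u) = -u^2 - 4u - 6

Write f(u) = au^2 + bu + c. Substituting each data point gives a linear system:
  25a + 5b + c = -51
  81a + 9b + c = -123
  100a + 10b + c = -146
Solving the system yields a = -1, b = -4, c = -6.
So f(u) = -u² - 4u - 6.
Check: f(5) = -51. ✓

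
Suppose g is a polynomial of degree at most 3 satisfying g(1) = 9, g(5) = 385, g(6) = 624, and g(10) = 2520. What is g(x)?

g(x) = 2x^3 + 5x^2 + 2x

Using the Lagrange interpolation formula with nodes 1, 5, 6, 10:
  L_0(x) = (x - 5)(x - 6)(x - 10) / -180
  L_1(x) = (x - 1)(x - 6)(x - 10) / 20
  L_2(x) = (x - 1)(x - 5)(x - 10) / -20
  L_3(x) = (x - 1)(x - 5)(x - 6) / 180
Then g(x) = 9·L_0(x) + 385·L_1(x) + 624·L_2(x) + 2520·L_3(x).
Expanding and collecting terms gives g(x) = 2x^3 + 5x^2 + 2x.
Check: g(1) = 9. ✓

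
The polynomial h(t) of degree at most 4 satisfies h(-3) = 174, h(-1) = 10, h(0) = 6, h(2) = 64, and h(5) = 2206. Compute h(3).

Using the Lagrange interpolation formula with nodes -3, -1, 0, 2, 5:
  L_0(t) = (t + 1)t(t - 2)(t - 5) / 240
  L_1(t) = (t + 3)t(t - 2)(t - 5) / -36
  L_2(t) = (t + 3)(t + 1)(t - 2)(t - 5) / 30
  L_3(t) = (t + 3)(t + 1)t(t - 5) / -90
  L_4(t) = (t + 3)(t + 1)t(t - 2) / 720
Then h(t) = 174·L_0(t) + 10·L_1(t) + 6·L_2(t) + 64·L_3(t) + 2206·L_4(t).
Expanding and collecting terms gives h(t) = 3t⁴ + 3t³ - t² - 5t + 6.
Evaluating at t = 3: h(3) = 306.

306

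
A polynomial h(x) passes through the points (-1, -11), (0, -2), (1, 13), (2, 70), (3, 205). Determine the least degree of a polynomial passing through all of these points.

Forward differences of the values at x = -1, 0, 1, 2, 3:
  h  : -11  -2  13  70  205
  Δ  : 9  15  57  135
  Δ^2: 6  42  78
  Δ^3: 36  36
  Δ^4: 0
The third differences are constant (36) and nonzero, while all higher differences vanish, so the minimal degree is 3.

3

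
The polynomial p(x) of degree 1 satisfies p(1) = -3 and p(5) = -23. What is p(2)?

Write p(x) = ax + b. Substituting each data point gives a linear system:
  a + b = -3
  5a + b = -23
Solving the system yields a = -5, b = 2.
So p(x) = -5x + 2.
Then p(2) = -8.

-8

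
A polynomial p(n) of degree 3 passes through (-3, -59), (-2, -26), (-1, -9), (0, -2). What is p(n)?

p(n) = n^3 - 2n^2 + 4n - 2

Using the Lagrange interpolation formula with nodes -3, -2, -1, 0:
  L_0(n) = (n + 2)(n + 1)n / -6
  L_1(n) = (n + 3)(n + 1)n / 2
  L_2(n) = (n + 3)(n + 2)n / -2
  L_3(n) = (n + 3)(n + 2)(n + 1) / 6
Then p(n) = -59·L_0(n) - 26·L_1(n) - 9·L_2(n) - 2·L_3(n).
Expanding and collecting terms gives p(n) = n^3 - 2n^2 + 4n - 2.
Check: p(0) = -2. ✓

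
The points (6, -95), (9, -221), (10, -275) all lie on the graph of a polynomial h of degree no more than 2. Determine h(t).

h(t) = -3t^2 + 3t - 5

Write h(t) = at^2 + bt + c. Substituting each data point gives a linear system:
  36a + 6b + c = -95
  81a + 9b + c = -221
  100a + 10b + c = -275
Solving the system yields a = -3, b = 3, c = -5.
So h(t) = -3t^2 + 3t - 5.
Check: h(10) = -275. ✓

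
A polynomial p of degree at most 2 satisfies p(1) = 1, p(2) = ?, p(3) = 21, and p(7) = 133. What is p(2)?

The 3 known points determine the degree-2 polynomial uniquely.
Write p(s) = as^2 + bs + c. Substituting each data point gives a linear system:
  a + b + c = 1
  9a + 3b + c = 21
  49a + 7b + c = 133
Solving the system yields a = 3, b = -2, c = 0.
So p(s) = 3s² - 2s.
Then p(2) = 8.

8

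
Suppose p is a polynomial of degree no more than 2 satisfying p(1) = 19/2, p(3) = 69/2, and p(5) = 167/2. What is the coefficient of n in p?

Write p(n) = an^2 + bn + c. Substituting each data point gives a linear system:
  a + b + c = 19/2
  9a + 3b + c = 69/2
  25a + 5b + c = 167/2
Solving the system yields a = 3, b = 1/2, c = 6.
So p(n) = 3n^2 + (1/2)n + 6.
The coefficient of n is 1/2.

1/2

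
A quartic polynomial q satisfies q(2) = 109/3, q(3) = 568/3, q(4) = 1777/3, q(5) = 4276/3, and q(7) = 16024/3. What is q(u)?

q(u) = 2u^4 + 2u^3 - 3u^2 + 1/3

Using the Lagrange interpolation formula with nodes 2, 3, 4, 5, 7:
  L_0(u) = (u - 3)(u - 4)(u - 5)(u - 7) / 30
  L_1(u) = (u - 2)(u - 4)(u - 5)(u - 7) / -8
  L_2(u) = (u - 2)(u - 3)(u - 5)(u - 7) / 6
  L_3(u) = (u - 2)(u - 3)(u - 4)(u - 7) / -12
  L_4(u) = (u - 2)(u - 3)(u - 4)(u - 5) / 120
Then q(u) = 109/3·L_0(u) + 568/3·L_1(u) + 1777/3·L_2(u) + 4276/3·L_3(u) + 16024/3·L_4(u).
Expanding and collecting terms gives q(u) = 2u^4 + 2u^3 - 3u^2 + 1/3.
Check: q(4) = 1777/3. ✓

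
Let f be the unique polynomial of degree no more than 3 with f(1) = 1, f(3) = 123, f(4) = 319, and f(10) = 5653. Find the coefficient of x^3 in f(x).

Write f(x) = ax^3 + bx^2 + cx + d. Substituting each data point gives a linear system:
  a + b + c + d = 1
  27a + 9b + 3c + d = 123
  64a + 16b + 4c + d = 319
  1000a + 100b + 10c + d = 5653
Solving the system yields a = 6, b = -3, c = -5, d = 3.
So f(x) = 6x³ - 3x² - 5x + 3.
The leading coefficient is 6.

6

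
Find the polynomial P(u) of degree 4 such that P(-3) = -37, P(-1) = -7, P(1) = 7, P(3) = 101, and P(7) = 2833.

Write P(u) = au^4 + bu^3 + cu^2 + du + e. Substituting each data point gives a linear system:
  81a - 27b + 9c - 3d + e = -37
  a - b + c - d + e = -7
  a + b + c + d + e = 7
  81a + 27b + 9c + 3d + e = 101
  2401a + 343b + 49c + 7d + e = 2833
Solving the system yields a = 1, b = 2, c = -6, d = 5, e = 5.
So P(u) = u^4 + 2u^3 - 6u^2 + 5u + 5.
Check: P(1) = 7. ✓

P(u) = u^4 + 2u^3 - 6u^2 + 5u + 5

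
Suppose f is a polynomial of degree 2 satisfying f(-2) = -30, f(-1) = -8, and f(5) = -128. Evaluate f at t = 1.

0

Write f(t) = at^2 + bt + c. Substituting each data point gives a linear system:
  4a - 2b + c = -30
  a - b + c = -8
  25a + 5b + c = -128
Solving the system yields a = -6, b = 4, c = 2.
So f(t) = -6t^2 + 4t + 2.
Then f(1) = 0.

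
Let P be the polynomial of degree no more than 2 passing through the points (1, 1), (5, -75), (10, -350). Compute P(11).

Using the Lagrange interpolation formula with nodes 1, 5, 10:
  L_0(u) = (u - 5)(u - 10) / 36
  L_1(u) = (u - 1)(u - 10) / -20
  L_2(u) = (u - 1)(u - 5) / 45
Then P(u) = 1·L_0(u) - 75·L_1(u) - 350·L_2(u).
Expanding and collecting terms gives P(u) = -4u² + 5u.
Evaluating at u = 11: P(11) = -429.

-429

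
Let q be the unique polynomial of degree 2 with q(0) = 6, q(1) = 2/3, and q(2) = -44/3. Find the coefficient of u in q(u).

Write q(u) = au^2 + bu + c. Substituting each data point gives a linear system:
  c = 6
  a + b + c = 2/3
  4a + 2b + c = -44/3
Solving the system yields a = -5, b = -1/3, c = 6.
So q(u) = -5u^2 - (1/3)u + 6.
The coefficient of u is -1/3.

-1/3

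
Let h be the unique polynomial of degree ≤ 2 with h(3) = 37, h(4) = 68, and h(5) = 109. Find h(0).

4

Using the Lagrange interpolation formula with nodes 3, 4, 5:
  L_0(s) = (s - 4)(s - 5) / 2
  L_1(s) = (s - 3)(s - 5) / -1
  L_2(s) = (s - 3)(s - 4) / 2
Then h(s) = 37·L_0(s) + 68·L_1(s) + 109·L_2(s).
Expanding and collecting terms gives h(s) = 5s^2 - 4s + 4.
Evaluating at s = 0: h(0) = 4.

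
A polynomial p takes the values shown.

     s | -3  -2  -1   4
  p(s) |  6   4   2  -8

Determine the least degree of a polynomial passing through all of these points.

1

Divided differences on the nodes -3, -2, -1, 4:
  order 0: 6  4  2  -8
  order 1: -2  -2  -2
  order 2: 0  0
  order 3: 0
The order-1 divided differences are all -2 (nonzero) and every higher order vanishes, so the data lies on a polynomial of degree exactly 1.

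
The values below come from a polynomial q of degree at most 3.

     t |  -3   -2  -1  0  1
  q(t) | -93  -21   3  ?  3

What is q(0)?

On equispaced nodes a degree-3 polynomial has vanishing fourth forward difference, so
  q(-3) - 4·q(-2) + 6·q(-1) - 4·q(0) + q(1) = 0.
Substituting the known values and solving for q(0):
  -4·q(0) = -12
  q(0) = 3.

3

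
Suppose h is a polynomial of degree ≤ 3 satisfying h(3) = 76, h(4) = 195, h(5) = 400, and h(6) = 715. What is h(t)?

h(t) = 4t^3 - 5t^2 + 6t - 5

Write h(t) = at^3 + bt^2 + ct + d. Substituting each data point gives a linear system:
  27a + 9b + 3c + d = 76
  64a + 16b + 4c + d = 195
  125a + 25b + 5c + d = 400
  216a + 36b + 6c + d = 715
Solving the system yields a = 4, b = -5, c = 6, d = -5.
So h(t) = 4t^3 - 5t^2 + 6t - 5.
Check: h(4) = 195. ✓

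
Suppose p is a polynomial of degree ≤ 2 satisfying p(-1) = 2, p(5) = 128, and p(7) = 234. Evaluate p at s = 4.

Using the Lagrange interpolation formula with nodes -1, 5, 7:
  L_0(s) = (s - 5)(s - 7) / 48
  L_1(s) = (s + 1)(s - 7) / -12
  L_2(s) = (s + 1)(s - 5) / 16
Then p(s) = 2·L_0(s) + 128·L_1(s) + 234·L_2(s).
Expanding and collecting terms gives p(s) = 4s^2 + 5s + 3.
Evaluating at s = 4: p(4) = 87.

87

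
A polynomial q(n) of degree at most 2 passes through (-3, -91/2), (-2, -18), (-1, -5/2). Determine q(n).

q(n) = -6n^2 - (5/2)n + 1

Write q(n) = an^2 + bn + c. Substituting each data point gives a linear system:
  9a - 3b + c = -91/2
  4a - 2b + c = -18
  a - b + c = -5/2
Solving the system yields a = -6, b = -5/2, c = 1.
So q(n) = -6n² - (5/2)n + 1.
Check: q(-2) = -18. ✓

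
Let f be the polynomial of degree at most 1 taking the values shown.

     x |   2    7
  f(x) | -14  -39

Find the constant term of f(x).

Write f(x) = ax + b. Substituting each data point gives a linear system:
  2a + b = -14
  7a + b = -39
Solving the system yields a = -5, b = -4.
So f(x) = -5x - 4.
The constant term is -4.

-4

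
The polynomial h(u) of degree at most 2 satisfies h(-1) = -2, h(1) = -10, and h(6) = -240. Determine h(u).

h(u) = -6u^2 - 4u

Write h(u) = au^2 + bu + c. Substituting each data point gives a linear system:
  a - b + c = -2
  a + b + c = -10
  36a + 6b + c = -240
Solving the system yields a = -6, b = -4, c = 0.
So h(u) = -6u^2 - 4u.
Check: h(6) = -240. ✓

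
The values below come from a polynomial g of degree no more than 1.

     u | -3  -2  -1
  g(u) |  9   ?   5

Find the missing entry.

7

The 2 known points determine the degree-1 polynomial uniquely.
Write g(u) = au + b. Substituting each data point gives a linear system:
  -3a + b = 9
  -a + b = 5
Solving the system yields a = -2, b = 3.
So g(u) = -2u + 3.
Then g(-2) = 7.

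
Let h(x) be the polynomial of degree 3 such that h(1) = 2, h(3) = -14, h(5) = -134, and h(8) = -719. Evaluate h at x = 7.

Write h(x) = ax^3 + bx^2 + cx + d. Substituting each data point gives a linear system:
  a + b + c + d = 2
  27a + 9b + 3c + d = -14
  125a + 25b + 5c + d = -134
  512a + 64b + 8c + d = -719
Solving the system yields a = -2, b = 5, c = -2, d = 1.
So h(x) = -2x³ + 5x² - 2x + 1.
Then h(7) = -454.

-454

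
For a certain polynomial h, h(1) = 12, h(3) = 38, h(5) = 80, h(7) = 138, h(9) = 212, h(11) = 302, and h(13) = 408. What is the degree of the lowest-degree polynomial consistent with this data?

Forward differences of the values at x = 1, 3, 5, 7, 9, 11, 13:
  h  : 12  38  80  138  212  302  408
  Δ  : 26  42  58  74  90  106
  Δ^2: 16  16  16  16  16
  Δ^3: 0  0  0  0
  Δ^4: 0  0  0
  Δ^5: 0  0
  Δ^6: 0
The second differences are constant (16) and nonzero, while all higher differences vanish, so the minimal degree is 2.

2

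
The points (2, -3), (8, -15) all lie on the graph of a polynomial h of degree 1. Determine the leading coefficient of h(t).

Write h(t) = at + b. Substituting each data point gives a linear system:
  2a + b = -3
  8a + b = -15
Solving the system yields a = -2, b = 1.
So h(t) = -2t + 1.
The leading coefficient is -2.

-2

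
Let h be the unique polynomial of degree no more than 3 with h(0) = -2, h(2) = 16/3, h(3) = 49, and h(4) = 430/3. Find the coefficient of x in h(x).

Write h(x) = ax^3 + bx^2 + cx + d. Substituting each data point gives a linear system:
  d = -2
  8a + 4b + 2c + d = 16/3
  27a + 9b + 3c + d = 49
  64a + 16b + 4c + d = 430/3
Solving the system yields a = 3, b = -5/3, c = -5, d = -2.
So h(x) = 3x^3 - (5/3)x^2 - 5x - 2.
The coefficient of x is -5.

-5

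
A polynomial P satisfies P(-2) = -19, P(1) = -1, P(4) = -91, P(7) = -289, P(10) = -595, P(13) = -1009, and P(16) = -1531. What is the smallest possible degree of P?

Forward differences of the values at s = -2, 1, 4, 7, 10, 13, 16:
  P  : -19  -1  -91  -289  -595  -1009  -1531
  Δ  : 18  -90  -198  -306  -414  -522
  Δ^2: -108  -108  -108  -108  -108
  Δ^3: 0  0  0  0
  Δ^4: 0  0  0
  Δ^5: 0  0
  Δ^6: 0
The second differences are constant (-108) and nonzero, while all higher differences vanish, so the minimal degree is 2.

2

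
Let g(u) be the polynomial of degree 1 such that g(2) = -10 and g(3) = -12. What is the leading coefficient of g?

-2

Write g(u) = au + b. Substituting each data point gives a linear system:
  2a + b = -10
  3a + b = -12
Solving the system yields a = -2, b = -6.
So g(u) = -2u - 6.
The leading coefficient is -2.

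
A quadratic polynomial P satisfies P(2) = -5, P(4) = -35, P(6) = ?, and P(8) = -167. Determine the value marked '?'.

The 3 known points determine the degree-2 polynomial uniquely.
Write P(s) = as^2 + bs + c. Substituting each data point gives a linear system:
  4a + 2b + c = -5
  16a + 4b + c = -35
  64a + 8b + c = -167
Solving the system yields a = -3, b = 3, c = 1.
So P(s) = -3s^2 + 3s + 1.
Then P(6) = -89.

-89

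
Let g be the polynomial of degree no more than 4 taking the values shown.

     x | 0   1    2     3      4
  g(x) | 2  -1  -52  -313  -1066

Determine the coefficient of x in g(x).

Write g(x) = ax^4 + bx^3 + cx^2 + dx + e. Substituting each data point gives a linear system:
  e = 2
  a + b + c + d + e = -1
  16a + 8b + 4c + 2d + e = -52
  81a + 27b + 9c + 3d + e = -313
  256a + 64b + 16c + 4d + e = -1066
Solving the system yields a = -5, b = 3, c = 2, d = -3, e = 2.
So g(x) = -5x^4 + 3x^3 + 2x^2 - 3x + 2.
The coefficient of x is -3.

-3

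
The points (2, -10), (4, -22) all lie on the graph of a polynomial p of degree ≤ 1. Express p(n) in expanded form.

Using the Lagrange interpolation formula with nodes 2, 4:
  L_0(n) = (n - 4) / -2
  L_1(n) = (n - 2) / 2
Then p(n) = -10·L_0(n) - 22·L_1(n).
Expanding and collecting terms gives p(n) = -6n + 2.
Check: p(4) = -22. ✓

p(n) = -6n + 2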